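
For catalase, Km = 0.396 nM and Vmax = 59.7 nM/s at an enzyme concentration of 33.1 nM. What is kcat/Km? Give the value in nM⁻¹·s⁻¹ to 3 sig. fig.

kcat = Vmax/[E]total = 59.7/33.1 = 1.80 s⁻¹.
kcat/Km = 1.80/0.396 = 4.55 nM⁻¹·s⁻¹.

4.55 nM⁻¹·s⁻¹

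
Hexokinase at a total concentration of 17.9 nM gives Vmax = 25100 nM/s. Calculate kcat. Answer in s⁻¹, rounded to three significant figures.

kcat = Vmax/[E]total = 25100 nM/s / 17.9 nM = 1400 s⁻¹.

1400 s⁻¹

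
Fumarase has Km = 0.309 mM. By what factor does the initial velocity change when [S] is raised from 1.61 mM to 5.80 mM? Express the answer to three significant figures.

The fractional saturations are [S]/(Km+[S]) = 1.61/1.919 = 0.8390 and 5.80/6.109 = 0.9494.
v₂/v₁ is just their ratio: 0.9494/0.8390 = 1.13.

1.13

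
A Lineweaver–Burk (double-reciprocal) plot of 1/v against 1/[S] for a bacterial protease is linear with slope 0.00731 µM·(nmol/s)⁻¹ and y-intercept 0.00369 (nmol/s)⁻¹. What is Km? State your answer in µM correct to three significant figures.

1.98 µM

y-intercept = 1/Vmax ⇒ Vmax = 271 nmol/s; slope = Km/Vmax ⇒ Km = slope × Vmax.
Km = 0.00731 × 271 = 1.98 µM.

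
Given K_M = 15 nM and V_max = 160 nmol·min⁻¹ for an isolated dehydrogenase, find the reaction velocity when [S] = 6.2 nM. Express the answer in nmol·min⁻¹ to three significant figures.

46.8 nmol·min⁻¹

[S]/(Km+[S]) = 6.2/21.20 = 0.2925, the fractional saturation.
v = 0.2925 × Vmax = 0.2925 × 160 = 46.8 nmol·min⁻¹.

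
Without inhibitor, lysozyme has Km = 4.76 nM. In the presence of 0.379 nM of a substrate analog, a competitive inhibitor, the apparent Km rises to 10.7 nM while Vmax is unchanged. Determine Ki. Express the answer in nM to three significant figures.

0.304 nM

Competitive: Km,app = α·Km with α = 1 + [I]/Ki.
α = Km,app/Km = 10.7/4.76 = 2.248.
Since α = 1 + [I]/Ki, [I]/Ki = 2.248 − 1 = 1.248 and Ki = 0.379/1.248 = 0.304 nM.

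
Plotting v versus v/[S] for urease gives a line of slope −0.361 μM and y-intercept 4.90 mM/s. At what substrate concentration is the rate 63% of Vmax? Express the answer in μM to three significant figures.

0.615 μM

The Eadie–Hofstee slope gives Km = 0.361 μM (slope = −Km).
v/Vmax = [S]/(Km+[S]) = 0.63 ⇒ [S] = Km·0.63/(1−0.63) = 0.361 × 1.703 = 0.615 μM.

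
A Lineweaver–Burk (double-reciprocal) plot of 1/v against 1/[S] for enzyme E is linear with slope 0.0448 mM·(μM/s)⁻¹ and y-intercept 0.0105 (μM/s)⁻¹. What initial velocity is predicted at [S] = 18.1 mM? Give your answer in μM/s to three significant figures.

The y-intercept is 1/Vmax, so Vmax = 1/0.0105 = 95.2 μM/s.
The slope is Km/Vmax, so Km = 0.0448 × 95.2 = 4.27 mM.
Then v = 95.2 × 18.1/(4.27 + 18.1) = 77.1 μM/s.

77.1 μM/s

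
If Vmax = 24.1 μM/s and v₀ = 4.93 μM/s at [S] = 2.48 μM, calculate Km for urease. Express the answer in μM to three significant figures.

9.64 μM

v/Vmax = 4.93/24.1 = 0.2046 = [S]/(Km+[S]).
So Km + [S] = [S]/0.2046 = 12.12 μM, giving Km = 12.12 − 2.48 = 9.64 μM.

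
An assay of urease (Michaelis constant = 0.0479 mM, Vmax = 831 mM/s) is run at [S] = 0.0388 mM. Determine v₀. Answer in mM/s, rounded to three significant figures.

372 mM/s

[S]/(Km+[S]) = 0.0388/0.08670 = 0.4475, the fractional saturation.
v = 0.4475 × Vmax = 0.4475 × 831 = 372 mM/s.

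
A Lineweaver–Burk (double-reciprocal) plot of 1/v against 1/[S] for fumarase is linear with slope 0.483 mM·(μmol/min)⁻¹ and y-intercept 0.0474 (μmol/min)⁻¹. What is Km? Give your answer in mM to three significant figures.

y-intercept = 1/Vmax ⇒ Vmax = 21.1 μmol/min; slope = Km/Vmax ⇒ Km = slope × Vmax.
Km = 0.483 × 21.1 = 10.2 mM.

10.2 mM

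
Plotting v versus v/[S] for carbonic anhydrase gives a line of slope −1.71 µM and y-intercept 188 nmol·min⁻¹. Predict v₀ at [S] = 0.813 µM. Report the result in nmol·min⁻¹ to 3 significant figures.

In the Eadie–Hofstee form v = Vmax − Km·(v/[S]), the slope is −Km and the intercept is Vmax, so Km = 1.71 µM and Vmax = 188 nmol·min⁻¹.
v = 188 × 0.813/(1.71 + 0.813) = 60.6 nmol·min⁻¹.

60.6 nmol·min⁻¹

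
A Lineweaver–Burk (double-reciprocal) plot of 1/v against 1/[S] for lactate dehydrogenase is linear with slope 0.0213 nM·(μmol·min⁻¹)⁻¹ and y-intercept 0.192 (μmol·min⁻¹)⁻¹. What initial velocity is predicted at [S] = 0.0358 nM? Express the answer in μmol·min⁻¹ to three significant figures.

1.27 μmol·min⁻¹

The y-intercept is 1/Vmax, so Vmax = 1/0.192 = 5.21 μmol·min⁻¹.
The slope is Km/Vmax, so Km = 0.0213 × 5.21 = 0.111 nM.
Then v = 5.21 × 0.0358/(0.111 + 0.0358) = 1.27 μmol·min⁻¹.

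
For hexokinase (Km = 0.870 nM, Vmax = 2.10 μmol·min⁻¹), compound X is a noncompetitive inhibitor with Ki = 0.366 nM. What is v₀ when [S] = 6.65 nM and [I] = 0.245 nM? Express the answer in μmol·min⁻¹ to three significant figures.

α = 1 + [I]/Ki = 1 + 0.245/0.366 = 1.669.
For a noncompetitive inhibitor, Vmax is reduced to Vmax/α while Km is unchanged: Km,app = 0.870 nM, Vmax,app = 1.26 μmol·min⁻¹.
v = Vmax,app·[S]/(Km,app + [S]) = 1.26 × 6.65/(0.870 + 6.65) = 1.11 μmol·min⁻¹.

1.11 μmol·min⁻¹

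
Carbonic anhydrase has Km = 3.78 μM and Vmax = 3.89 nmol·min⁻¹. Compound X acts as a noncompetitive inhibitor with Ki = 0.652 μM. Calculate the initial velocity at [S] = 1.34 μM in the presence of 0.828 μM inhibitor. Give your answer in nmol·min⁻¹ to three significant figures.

0.449 nmol·min⁻¹

α = 1 + [I]/Ki = 1 + 0.828/0.652 = 2.270.
For a noncompetitive inhibitor, Vmax is reduced to Vmax/α while Km is unchanged: Km,app = 3.78 μM, Vmax,app = 1.71 nmol·min⁻¹.
v = Vmax,app·[S]/(Km,app + [S]) = 1.71 × 1.34/(3.78 + 1.34) = 0.449 nmol·min⁻¹.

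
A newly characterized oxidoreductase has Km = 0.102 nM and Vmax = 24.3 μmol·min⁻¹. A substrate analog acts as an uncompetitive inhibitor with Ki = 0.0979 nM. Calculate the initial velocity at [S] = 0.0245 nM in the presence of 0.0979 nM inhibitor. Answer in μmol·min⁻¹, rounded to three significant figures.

α = 1 + [I]/Ki = 1 + 0.0979/0.0979 = 2.000.
For an uncompetitive inhibitor, both parameters are divided by α, giving Vmax/α and Km/α: Km,app = 0.0510 nM, Vmax,app = 12.2 μmol·min⁻¹.
v = Vmax,app·[S]/(Km,app + [S]) = 12.2 × 0.0245/(0.0510 + 0.0245) = 3.94 μmol·min⁻¹.

3.94 μmol·min⁻¹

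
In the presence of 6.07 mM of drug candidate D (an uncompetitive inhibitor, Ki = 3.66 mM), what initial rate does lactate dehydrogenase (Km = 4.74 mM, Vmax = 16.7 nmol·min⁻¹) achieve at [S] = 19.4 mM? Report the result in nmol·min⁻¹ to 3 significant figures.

With α = 1 + [I]/Ki = 1 + 6.07/3.66 = 2.658, the uncompetitive rate law is v = (Vmax/α)·[S] / (Km/α + [S]).
v = (16.7/2.658)×19.4 / (4.74/2.658 + 19.4) = 121.9/21.18 = 5.75 nmol·min⁻¹.

5.75 nmol·min⁻¹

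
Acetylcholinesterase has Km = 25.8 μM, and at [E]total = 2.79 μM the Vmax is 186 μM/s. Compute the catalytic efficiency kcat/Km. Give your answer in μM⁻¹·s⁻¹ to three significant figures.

2.58 μM⁻¹·s⁻¹

kcat = Vmax/[E]total = 186/2.79 = 66.7 s⁻¹.
kcat/Km = 66.7/25.8 = 2.58 μM⁻¹·s⁻¹.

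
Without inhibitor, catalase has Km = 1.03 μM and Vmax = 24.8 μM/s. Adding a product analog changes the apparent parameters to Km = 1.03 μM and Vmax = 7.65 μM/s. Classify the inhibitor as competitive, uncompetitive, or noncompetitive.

noncompetitive

Vmax decreases (24.8 → 7.65 μM/s) while Km is unchanged — pure noncompetitive inhibition.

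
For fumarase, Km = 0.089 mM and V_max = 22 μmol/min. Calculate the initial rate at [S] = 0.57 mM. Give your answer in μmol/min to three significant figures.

[S]/(Km+[S]) = 0.57/0.6590 = 0.8649, the fractional saturation.
v = 0.8649 × Vmax = 0.8649 × 22 = 19.0 μmol/min.

19.0 μmol/min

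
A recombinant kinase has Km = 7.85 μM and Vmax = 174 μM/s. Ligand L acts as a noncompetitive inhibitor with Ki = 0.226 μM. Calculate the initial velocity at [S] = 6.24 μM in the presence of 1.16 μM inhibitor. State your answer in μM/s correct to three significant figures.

With α = 1 + [I]/Ki = 1 + 1.16/0.226 = 6.133, the noncompetitive rate law is v = (Vmax/α)·[S] / (Km + [S]).
v = (174/6.133)×6.24 / (7.85 + 6.24) = 177.0/14.09 = 12.6 μM/s.

12.6 μM/s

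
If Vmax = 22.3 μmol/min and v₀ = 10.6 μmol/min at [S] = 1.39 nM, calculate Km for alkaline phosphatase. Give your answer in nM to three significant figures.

1.53 nM

From v = Vmax[S]/(Km+[S]), Km = [S](Vmax − v)/v.
Km = 1.39 × (22.3 − 10.6) / 10.6 = 16.26/10.6 = 1.53 nM.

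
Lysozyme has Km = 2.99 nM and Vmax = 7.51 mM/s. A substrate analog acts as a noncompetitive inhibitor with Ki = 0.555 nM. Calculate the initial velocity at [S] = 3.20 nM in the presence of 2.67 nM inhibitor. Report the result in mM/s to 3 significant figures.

With α = 1 + [I]/Ki = 1 + 2.67/0.555 = 5.811, the noncompetitive rate law is v = (Vmax/α)·[S] / (Km + [S]).
v = (7.51/5.811)×3.20 / (2.99 + 3.20) = 4.136/6.190 = 0.668 mM/s.

0.668 mM/s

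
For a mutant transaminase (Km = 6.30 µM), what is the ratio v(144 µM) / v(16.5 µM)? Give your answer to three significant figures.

1.32

The fractional saturations are [S]/(Km+[S]) = 16.5/22.80 = 0.7237 and 144/150.3 = 0.9581.
v₂/v₁ is just their ratio: 0.9581/0.7237 = 1.32.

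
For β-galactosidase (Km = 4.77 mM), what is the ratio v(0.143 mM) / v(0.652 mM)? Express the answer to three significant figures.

The fractional saturations are [S]/(Km+[S]) = 0.652/5.422 = 0.1203 and 0.143/4.913 = 0.02911.
v₂/v₁ is just their ratio: 0.02911/0.1203 = 0.242.

0.242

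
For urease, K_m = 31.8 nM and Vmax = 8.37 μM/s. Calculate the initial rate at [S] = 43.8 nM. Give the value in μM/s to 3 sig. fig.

4.85 μM/s

[S]/(Km+[S]) = 43.8/75.60 = 0.5794, the fractional saturation.
v = 0.5794 × Vmax = 0.5794 × 8.37 = 4.85 μM/s.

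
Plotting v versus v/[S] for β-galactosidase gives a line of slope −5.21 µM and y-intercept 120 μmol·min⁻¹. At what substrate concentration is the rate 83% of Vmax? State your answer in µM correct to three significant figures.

The Eadie–Hofstee slope gives Km = 5.21 µM (slope = −Km).
v/Vmax = [S]/(Km+[S]) = 0.83 ⇒ [S] = Km·0.83/(1−0.83) = 5.21 × 4.882 = 25.4 µM.

25.4 µM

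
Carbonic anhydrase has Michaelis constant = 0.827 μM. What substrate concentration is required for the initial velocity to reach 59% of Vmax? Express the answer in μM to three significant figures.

v/Vmax = [S]/(Km+[S]) = 0.59, so [S] = Km·0.59/(1 − 0.59) = 0.827 × 1.439.
[S] = 1.19 μM.

1.19 μM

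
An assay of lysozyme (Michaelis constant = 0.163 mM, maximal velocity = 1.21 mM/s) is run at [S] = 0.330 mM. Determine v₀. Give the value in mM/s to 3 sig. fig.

0.810 mM/s

[S]/(Km+[S]) = 0.330/0.4930 = 0.6694, the fractional saturation.
v = 0.6694 × Vmax = 0.6694 × 1.21 = 0.810 mM/s.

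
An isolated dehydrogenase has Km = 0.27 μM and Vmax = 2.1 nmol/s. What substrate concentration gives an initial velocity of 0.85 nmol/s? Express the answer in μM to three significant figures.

Rearranging v = Vmax[S]/(Km+[S]) gives [S] = Km·v/(Vmax − v).
[S] = 0.27 × 0.85 / (2.1 − 0.85) = 0.2295/1.250 = 0.184 μM.

0.184 μM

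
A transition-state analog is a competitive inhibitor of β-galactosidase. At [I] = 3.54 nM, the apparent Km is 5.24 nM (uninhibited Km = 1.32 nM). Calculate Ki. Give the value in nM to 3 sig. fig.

Competitive: Km,app = α·Km with α = 1 + [I]/Ki.
α = Km,app/Km = 5.24/1.32 = 3.970.
Ki = [I]/(α − 1) = 3.54/2.970 = 1.19 nM.

1.19 nM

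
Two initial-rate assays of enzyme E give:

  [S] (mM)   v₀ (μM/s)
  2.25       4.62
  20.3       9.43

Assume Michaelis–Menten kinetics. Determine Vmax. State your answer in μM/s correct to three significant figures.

10.8 μM/s

From v = Vmax[S]/(Km+[S]), each point gives Vmax = v(Km+[S])/[S].
Equating: 4.62(Km+2.25)/2.25 = 9.43(Km+20.3)/20.3.
2.053·Km + 4.62 = 0.4645·Km + 9.43, so (2.053 − 0.4645)·Km = 9.43 − 4.62.
Km = 4.810/1.589 = 3.03 mM; then Vmax = 4.62(3.03+2.25)/2.25 = 10.8 μM/s.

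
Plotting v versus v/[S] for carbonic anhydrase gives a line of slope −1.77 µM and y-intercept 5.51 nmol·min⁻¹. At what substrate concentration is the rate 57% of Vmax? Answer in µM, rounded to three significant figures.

2.35 µM

The Eadie–Hofstee slope gives Km = 1.77 µM (slope = −Km).
v/Vmax = [S]/(Km+[S]) = 0.57 ⇒ [S] = Km·0.57/(1−0.57) = 1.77 × 1.326 = 2.35 µM.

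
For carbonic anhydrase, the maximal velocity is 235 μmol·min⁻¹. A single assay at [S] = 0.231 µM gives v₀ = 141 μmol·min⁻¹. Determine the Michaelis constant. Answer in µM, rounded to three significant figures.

0.154 µM

From v = Vmax[S]/(Km+[S]), Km = [S](Vmax − v)/v.
Km = 0.231 × (235 − 141) / 141 = 21.71/141 = 0.154 µM.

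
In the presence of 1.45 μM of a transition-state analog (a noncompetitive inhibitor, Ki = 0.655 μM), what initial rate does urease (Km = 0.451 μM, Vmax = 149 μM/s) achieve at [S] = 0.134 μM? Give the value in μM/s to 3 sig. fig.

With α = 1 + [I]/Ki = 1 + 1.45/0.655 = 3.214, the noncompetitive rate law is v = (Vmax/α)·[S] / (Km + [S]).
v = (149/3.214)×0.134 / (0.451 + 0.134) = 6.213/0.5850 = 10.6 μM/s.

10.6 μM/s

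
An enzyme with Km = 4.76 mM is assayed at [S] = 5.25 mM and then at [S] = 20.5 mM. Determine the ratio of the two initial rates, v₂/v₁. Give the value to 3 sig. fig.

The fractional saturations are [S]/(Km+[S]) = 5.25/10.01 = 0.5245 and 20.5/25.26 = 0.8116.
v₂/v₁ is just their ratio: 0.8116/0.5245 = 1.55.

1.55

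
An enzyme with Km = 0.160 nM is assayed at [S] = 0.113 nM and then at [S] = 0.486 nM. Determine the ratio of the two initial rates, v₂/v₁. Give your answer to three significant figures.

1.82

The fractional saturations are [S]/(Km+[S]) = 0.113/0.2730 = 0.4139 and 0.486/0.6460 = 0.7523.
v₂/v₁ is just their ratio: 0.7523/0.4139 = 1.82.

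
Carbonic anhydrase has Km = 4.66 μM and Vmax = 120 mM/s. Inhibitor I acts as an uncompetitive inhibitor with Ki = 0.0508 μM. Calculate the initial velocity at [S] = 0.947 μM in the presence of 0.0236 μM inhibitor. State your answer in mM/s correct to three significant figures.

18.8 mM/s

α = 1 + [I]/Ki = 1 + 0.0236/0.0508 = 1.465.
For an uncompetitive inhibitor, both parameters are divided by α, giving Vmax/α and Km/α: Km,app = 3.18 μM, Vmax,app = 81.9 mM/s.
v = Vmax,app·[S]/(Km,app + [S]) = 81.9 × 0.947/(3.18 + 0.947) = 18.8 mM/s.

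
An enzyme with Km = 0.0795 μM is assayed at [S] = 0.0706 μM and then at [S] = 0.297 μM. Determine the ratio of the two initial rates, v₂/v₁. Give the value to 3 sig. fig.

1.68

The fractional saturations are [S]/(Km+[S]) = 0.0706/0.1501 = 0.4704 and 0.297/0.3765 = 0.7888.
v₂/v₁ is just their ratio: 0.7888/0.4704 = 1.68.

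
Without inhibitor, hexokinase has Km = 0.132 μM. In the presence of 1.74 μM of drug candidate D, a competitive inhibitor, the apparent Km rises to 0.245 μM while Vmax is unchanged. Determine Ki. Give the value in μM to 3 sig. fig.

Competitive: Km,app = α·Km with α = 1 + [I]/Ki.
α = Km,app/Km = 0.245/0.132 = 1.856.
Ki = [I]/(α − 1) = 1.74/0.8561 = 2.03 μM.

2.03 μM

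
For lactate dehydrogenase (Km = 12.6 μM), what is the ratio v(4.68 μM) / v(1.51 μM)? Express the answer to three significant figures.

Since Vmax cancels, v₂/v₁ = [S]₂(Km+[S]₁) / [S]₁(Km+[S]₂).
= 4.68×(12.6+1.51) / (1.51×(12.6+4.68)) = 66.03/26.09 = 2.53.

2.53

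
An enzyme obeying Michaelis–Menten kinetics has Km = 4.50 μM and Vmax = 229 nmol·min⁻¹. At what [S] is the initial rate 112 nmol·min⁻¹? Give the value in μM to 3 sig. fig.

The required fractional saturation is v/Vmax = 112/229 = 0.4891.
Then [S]/(Km+[S]) = 0.4891 ⇒ [S] = 4.50 × 0.4891/(1 − 0.4891) = 4.31 μM.

4.31 μM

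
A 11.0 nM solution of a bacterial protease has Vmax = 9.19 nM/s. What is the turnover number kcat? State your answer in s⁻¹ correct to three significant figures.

kcat = Vmax/[E]total = 9.19 nM/s / 11.0 nM = 0.835 s⁻¹.

0.835 s⁻¹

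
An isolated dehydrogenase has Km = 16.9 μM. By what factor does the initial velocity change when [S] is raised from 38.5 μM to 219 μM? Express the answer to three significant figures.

Since Vmax cancels, v₂/v₁ = [S]₂(Km+[S]₁) / [S]₁(Km+[S]₂).
= 219×(16.9+38.5) / (38.5×(16.9+219)) = 12130/9082 = 1.34.

1.34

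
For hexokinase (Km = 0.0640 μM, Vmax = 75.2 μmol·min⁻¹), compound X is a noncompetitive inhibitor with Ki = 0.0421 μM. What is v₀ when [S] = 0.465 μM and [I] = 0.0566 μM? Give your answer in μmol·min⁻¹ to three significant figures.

With α = 1 + [I]/Ki = 1 + 0.0566/0.0421 = 2.344, the noncompetitive rate law is v = (Vmax/α)·[S] / (Km + [S]).
v = (75.2/2.344)×0.465 / (0.0640 + 0.465) = 14.92/0.5290 = 28.2 μmol·min⁻¹.

28.2 μmol·min⁻¹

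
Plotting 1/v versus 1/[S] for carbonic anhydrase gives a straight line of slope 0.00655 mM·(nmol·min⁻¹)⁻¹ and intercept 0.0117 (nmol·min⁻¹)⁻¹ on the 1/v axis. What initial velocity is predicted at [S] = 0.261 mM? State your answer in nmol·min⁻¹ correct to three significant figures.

27.2 nmol·min⁻¹

The y-intercept is 1/Vmax, so Vmax = 1/0.0117 = 85.5 nmol·min⁻¹.
The slope is Km/Vmax, so Km = 0.00655 × 85.5 = 0.560 mM.
Then v = 85.5 × 0.261/(0.560 + 0.261) = 27.2 nmol·min⁻¹.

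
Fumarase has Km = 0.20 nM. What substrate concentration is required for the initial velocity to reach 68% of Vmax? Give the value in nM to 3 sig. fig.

0.425 nM

v/Vmax = [S]/(Km+[S]) = 0.68, so [S] = Km·0.68/(1 − 0.68) = 0.20 × 2.125.
[S] = 0.425 nM.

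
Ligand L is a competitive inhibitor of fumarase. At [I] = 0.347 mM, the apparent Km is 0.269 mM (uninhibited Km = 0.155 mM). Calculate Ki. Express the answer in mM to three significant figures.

0.472 mM

Competitive: Km,app = α·Km with α = 1 + [I]/Ki.
α = Km,app/Km = 0.269/0.155 = 1.735.
Ki = [I]/(α − 1) = 0.347/0.7355 = 0.472 mM.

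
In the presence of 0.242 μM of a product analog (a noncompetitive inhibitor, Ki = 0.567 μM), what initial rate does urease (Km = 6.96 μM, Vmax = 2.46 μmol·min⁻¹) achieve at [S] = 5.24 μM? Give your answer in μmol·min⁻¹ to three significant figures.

With α = 1 + [I]/Ki = 1 + 0.242/0.567 = 1.427, the noncompetitive rate law is v = (Vmax/α)·[S] / (Km + [S]).
v = (2.46/1.427)×5.24 / (6.96 + 5.24) = 9.034/12.20 = 0.741 μmol·min⁻¹.

0.741 μmol·min⁻¹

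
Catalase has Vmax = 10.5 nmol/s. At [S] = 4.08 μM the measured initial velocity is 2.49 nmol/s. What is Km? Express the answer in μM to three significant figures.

13.1 μM

v/Vmax = 2.49/10.5 = 0.2371 = [S]/(Km+[S]).
So Km + [S] = [S]/0.2371 = 17.20 μM, giving Km = 17.20 − 4.08 = 13.1 μM.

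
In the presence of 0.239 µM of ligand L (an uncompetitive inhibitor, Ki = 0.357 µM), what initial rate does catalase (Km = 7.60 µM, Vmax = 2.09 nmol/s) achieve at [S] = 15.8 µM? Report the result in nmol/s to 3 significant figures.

0.972 nmol/s

α = 1 + [I]/Ki = 1 + 0.239/0.357 = 1.669.
For an uncompetitive inhibitor, both parameters are divided by α, giving Vmax/α and Km/α: Km,app = 4.55 µM, Vmax,app = 1.25 nmol/s.
v = Vmax,app·[S]/(Km,app + [S]) = 1.25 × 15.8/(4.55 + 15.8) = 0.972 nmol/s.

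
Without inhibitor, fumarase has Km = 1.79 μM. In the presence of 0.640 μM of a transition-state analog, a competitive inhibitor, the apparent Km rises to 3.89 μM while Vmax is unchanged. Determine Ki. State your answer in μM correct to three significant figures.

0.546 μM

Competitive: Km,app = α·Km with α = 1 + [I]/Ki.
α = Km,app/Km = 3.89/1.79 = 2.173.
Ki = [I]/(α − 1) = 0.640/1.173 = 0.546 μM.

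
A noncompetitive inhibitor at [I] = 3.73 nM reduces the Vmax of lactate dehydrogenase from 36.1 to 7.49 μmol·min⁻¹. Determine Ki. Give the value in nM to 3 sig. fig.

Noncompetitive: Vmax,app = Vmax/α with α = 1 + [I]/Ki.
α = Vmax/Vmax,app = 36.1/7.49 = 4.820.
Ki = [I]/(α − 1) = 3.73/3.820 = 0.977 nM.

0.977 nM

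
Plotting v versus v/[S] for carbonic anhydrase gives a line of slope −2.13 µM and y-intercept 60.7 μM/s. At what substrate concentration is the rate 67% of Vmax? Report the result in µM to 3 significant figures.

The Eadie–Hofstee slope gives Km = 2.13 µM (slope = −Km).
v/Vmax = [S]/(Km+[S]) = 0.67 ⇒ [S] = Km·0.67/(1−0.67) = 2.13 × 2.030 = 4.32 µM.

4.32 µM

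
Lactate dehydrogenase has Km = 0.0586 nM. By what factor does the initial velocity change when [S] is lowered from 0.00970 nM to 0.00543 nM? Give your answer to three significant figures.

0.597

Since Vmax cancels, v₂/v₁ = [S]₂(Km+[S]₁) / [S]₁(Km+[S]₂).
= 0.00543×(0.0586+0.00970) / (0.00970×(0.0586+0.00543)) = 0.0003709/0.0006211 = 0.597.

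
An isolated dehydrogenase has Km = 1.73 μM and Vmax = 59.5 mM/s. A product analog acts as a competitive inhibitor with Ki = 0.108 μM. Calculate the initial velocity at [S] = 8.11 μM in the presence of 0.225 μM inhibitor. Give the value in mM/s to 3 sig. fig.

35.9 mM/s

α = 1 + [I]/Ki = 1 + 0.225/0.108 = 3.083.
For a competitive inhibitor, Vmax is unchanged and the apparent Km becomes α·Km: Km,app = 5.33 μM, Vmax,app = 59.5 mM/s.
v = Vmax,app·[S]/(Km,app + [S]) = 59.5 × 8.11/(5.33 + 8.11) = 35.9 mM/s.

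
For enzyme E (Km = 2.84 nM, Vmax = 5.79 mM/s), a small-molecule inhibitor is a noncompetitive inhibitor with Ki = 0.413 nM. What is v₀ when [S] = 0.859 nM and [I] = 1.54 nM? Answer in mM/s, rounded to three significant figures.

0.284 mM/s

With α = 1 + [I]/Ki = 1 + 1.54/0.413 = 4.729, the noncompetitive rate law is v = (Vmax/α)·[S] / (Km + [S]).
v = (5.79/4.729)×0.859 / (2.84 + 0.859) = 1.052/3.699 = 0.284 mM/s.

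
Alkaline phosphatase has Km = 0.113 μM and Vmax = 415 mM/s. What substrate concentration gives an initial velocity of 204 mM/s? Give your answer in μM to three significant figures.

Rearranging v = Vmax[S]/(Km+[S]) gives [S] = Km·v/(Vmax − v).
[S] = 0.113 × 204 / (415 − 204) = 23.05/211.0 = 0.109 μM.

0.109 μM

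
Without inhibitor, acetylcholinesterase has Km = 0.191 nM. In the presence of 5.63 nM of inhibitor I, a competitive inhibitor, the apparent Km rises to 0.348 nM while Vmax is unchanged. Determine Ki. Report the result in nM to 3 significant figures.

6.85 nM

Competitive: Km,app = α·Km with α = 1 + [I]/Ki.
α = Km,app/Km = 0.348/0.191 = 1.822.
Since α = 1 + [I]/Ki, [I]/Ki = 1.822 − 1 = 0.8220 and Ki = 5.63/0.8220 = 6.85 nM.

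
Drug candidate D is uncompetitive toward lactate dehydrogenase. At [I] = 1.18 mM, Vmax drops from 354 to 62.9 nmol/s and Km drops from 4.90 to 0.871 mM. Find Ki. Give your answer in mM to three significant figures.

0.255 mM

Uncompetitive: Vmax,app = Vmax/α (and Km,app = Km/α) with α = 1 + [I]/Ki.
α = Vmax/Vmax,app = 354/62.9 = 5.628.
Ki = [I]/(α − 1) = 1.18/4.628 = 0.255 mM.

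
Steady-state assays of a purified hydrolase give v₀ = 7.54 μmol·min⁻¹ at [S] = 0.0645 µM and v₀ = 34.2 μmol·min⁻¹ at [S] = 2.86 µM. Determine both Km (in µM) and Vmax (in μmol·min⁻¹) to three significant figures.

From v = Vmax[S]/(Km+[S]), each point gives Vmax = v(Km+[S])/[S].
Equating: 7.54(Km+0.0645)/0.0645 = 34.2(Km+2.86)/2.86.
116.9·Km + 7.54 = 11.96·Km + 34.2, so (116.9 − 11.96)·Km = 34.2 − 7.54.
Km = 26.66/104.9 = 0.254 µM; then Vmax = 7.54(0.254+0.0645)/0.0645 = 37.2 μmol·min⁻¹.

Km = 0.254 µM; Vmax = 37.2 μmol·min⁻¹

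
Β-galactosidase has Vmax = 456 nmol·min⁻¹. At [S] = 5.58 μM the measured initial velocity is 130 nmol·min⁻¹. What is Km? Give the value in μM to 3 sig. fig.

14.0 μM

v/Vmax = 130/456 = 0.2851 = [S]/(Km+[S]).
So Km + [S] = [S]/0.2851 = 19.57 μM, giving Km = 19.57 − 5.58 = 14.0 μM.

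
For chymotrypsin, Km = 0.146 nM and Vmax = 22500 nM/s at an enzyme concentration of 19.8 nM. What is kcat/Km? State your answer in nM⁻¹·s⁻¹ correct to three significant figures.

7780 nM⁻¹·s⁻¹

kcat = Vmax/[E]total = 22500/19.8 = 1140 s⁻¹.
kcat/Km = 1140/0.146 = 7780 nM⁻¹·s⁻¹.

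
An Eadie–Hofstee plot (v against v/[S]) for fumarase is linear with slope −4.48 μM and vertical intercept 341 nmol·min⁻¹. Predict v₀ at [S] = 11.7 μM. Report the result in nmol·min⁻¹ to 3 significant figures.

247 nmol·min⁻¹

In the Eadie–Hofstee form v = Vmax − Km·(v/[S]), the slope is −Km and the intercept is Vmax, so Km = 4.48 μM and Vmax = 341 nmol·min⁻¹.
v = 341 × 11.7/(4.48 + 11.7) = 247 nmol·min⁻¹.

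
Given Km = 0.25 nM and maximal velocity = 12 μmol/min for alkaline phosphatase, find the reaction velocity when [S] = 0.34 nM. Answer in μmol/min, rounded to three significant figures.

6.92 μmol/min

v = Vmax·[S]/(Km + [S]) = 12 × 0.34 / (0.25 + 0.34)
  = 4.080 / 0.5900 = 6.92 μmol/min.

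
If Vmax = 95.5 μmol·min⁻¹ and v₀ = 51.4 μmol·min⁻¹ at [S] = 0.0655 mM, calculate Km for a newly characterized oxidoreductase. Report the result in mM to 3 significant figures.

v/Vmax = 51.4/95.5 = 0.5382 = [S]/(Km+[S]).
So Km + [S] = [S]/0.5382 = 0.1217 mM, giving Km = 0.1217 − 0.0655 = 0.0562 mM.

0.0562 mM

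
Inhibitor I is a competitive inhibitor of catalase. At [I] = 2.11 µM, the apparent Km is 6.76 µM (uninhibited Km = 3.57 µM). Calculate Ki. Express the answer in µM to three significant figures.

Competitive: Km,app = α·Km with α = 1 + [I]/Ki.
α = Km,app/Km = 6.76/3.57 = 1.894.
Ki = [I]/(α − 1) = 2.11/0.8936 = 2.36 µM.

2.36 µM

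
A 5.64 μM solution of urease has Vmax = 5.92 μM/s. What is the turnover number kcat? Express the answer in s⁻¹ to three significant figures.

1.05 s⁻¹

kcat = Vmax/[E]total = 5.92 μM/s / 5.64 μM = 1.05 s⁻¹.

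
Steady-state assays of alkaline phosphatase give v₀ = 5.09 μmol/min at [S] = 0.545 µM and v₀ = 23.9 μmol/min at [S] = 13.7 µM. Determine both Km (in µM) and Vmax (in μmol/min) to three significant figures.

Km = 2.48 µM; Vmax = 28.2 μmol/min

From v = Vmax[S]/(Km+[S]), each point gives Vmax = v(Km+[S])/[S].
Equating: 5.09(Km+0.545)/0.545 = 23.9(Km+13.7)/13.7.
9.339·Km + 5.09 = 1.745·Km + 23.9, so (9.339 − 1.745)·Km = 23.9 − 5.09.
Km = 18.81/7.595 = 2.48 µM; then Vmax = 5.09(2.48+0.545)/0.545 = 28.2 μmol/min.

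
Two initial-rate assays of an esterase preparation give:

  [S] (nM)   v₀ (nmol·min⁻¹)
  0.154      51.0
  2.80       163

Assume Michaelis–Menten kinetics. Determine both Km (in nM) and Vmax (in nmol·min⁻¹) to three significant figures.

From v = Vmax[S]/(Km+[S]), each point gives Vmax = v(Km+[S])/[S].
Equating: 51.0(Km+0.154)/0.154 = 163(Km+2.80)/2.80.
331.2·Km + 51.0 = 58.21·Km + 163, so (331.2 − 58.21)·Km = 163 − 51.0.
Km = 112.0/273.0 = 0.410 nM; then Vmax = 51.0(0.410+0.154)/0.154 = 187 nmol·min⁻¹.

Km = 0.410 nM; Vmax = 187 nmol·min⁻¹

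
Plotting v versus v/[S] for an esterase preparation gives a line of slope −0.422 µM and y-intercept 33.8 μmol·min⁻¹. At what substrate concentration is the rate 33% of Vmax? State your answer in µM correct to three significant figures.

0.208 µM

The Eadie–Hofstee slope gives Km = 0.422 µM (slope = −Km).
v/Vmax = [S]/(Km+[S]) = 0.33 ⇒ [S] = Km·0.33/(1−0.33) = 0.422 × 0.4925 = 0.208 µM.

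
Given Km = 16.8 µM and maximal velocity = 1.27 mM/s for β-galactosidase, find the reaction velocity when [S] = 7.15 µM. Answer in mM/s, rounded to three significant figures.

0.379 mM/s

v = Vmax·[S]/(Km + [S]) = 1.27 × 7.15 / (16.8 + 7.15)
  = 9.080 / 23.95 = 0.379 mM/s.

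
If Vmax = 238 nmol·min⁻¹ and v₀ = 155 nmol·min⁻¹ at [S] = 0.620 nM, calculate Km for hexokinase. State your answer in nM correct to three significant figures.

0.332 nM

From v = Vmax[S]/(Km+[S]), Km = [S](Vmax − v)/v.
Km = 0.620 × (238 − 155) / 155 = 51.46/155 = 0.332 nM.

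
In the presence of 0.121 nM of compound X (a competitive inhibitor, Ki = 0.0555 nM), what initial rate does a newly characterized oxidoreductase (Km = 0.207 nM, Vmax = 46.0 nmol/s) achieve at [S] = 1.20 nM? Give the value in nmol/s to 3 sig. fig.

α = 1 + [I]/Ki = 1 + 0.121/0.0555 = 3.180.
For a competitive inhibitor, Vmax is unchanged and the apparent Km becomes α·Km: Km,app = 0.658 nM, Vmax,app = 46.0 nmol/s.
v = Vmax,app·[S]/(Km,app + [S]) = 46.0 × 1.20/(0.658 + 1.20) = 29.7 nmol/s.

29.7 nmol/s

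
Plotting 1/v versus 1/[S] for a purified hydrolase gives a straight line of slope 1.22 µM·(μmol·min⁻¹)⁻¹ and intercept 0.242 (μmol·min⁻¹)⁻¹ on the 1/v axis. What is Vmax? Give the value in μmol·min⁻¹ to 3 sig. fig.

The y-intercept of a Lineweaver–Burk plot equals 1/Vmax, so Vmax = 1/0.242 = 4.13 μmol·min⁻¹.

4.13 μmol·min⁻¹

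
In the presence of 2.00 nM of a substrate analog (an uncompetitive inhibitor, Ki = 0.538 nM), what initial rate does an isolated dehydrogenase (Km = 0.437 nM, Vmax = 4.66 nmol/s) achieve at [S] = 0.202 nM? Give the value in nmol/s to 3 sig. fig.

With α = 1 + [I]/Ki = 1 + 2.00/0.538 = 4.717, the uncompetitive rate law is v = (Vmax/α)·[S] / (Km/α + [S]).
v = (4.66/4.717)×0.202 / (0.437/4.717 + 0.202) = 0.1995/0.2946 = 0.677 nmol/s.

0.677 nmol/s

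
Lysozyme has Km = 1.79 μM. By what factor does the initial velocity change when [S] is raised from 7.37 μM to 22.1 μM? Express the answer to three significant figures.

Since Vmax cancels, v₂/v₁ = [S]₂(Km+[S]₁) / [S]₁(Km+[S]₂).
= 22.1×(1.79+7.37) / (7.37×(1.79+22.1)) = 202.4/176.1 = 1.15.

1.15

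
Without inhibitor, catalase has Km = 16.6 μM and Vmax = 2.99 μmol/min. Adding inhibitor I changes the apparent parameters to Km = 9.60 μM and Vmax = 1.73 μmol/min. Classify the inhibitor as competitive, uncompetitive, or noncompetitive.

Both Km and Vmax decrease by the same factor (~1.73-fold) — characteristic of uncompetitive inhibition.

uncompetitive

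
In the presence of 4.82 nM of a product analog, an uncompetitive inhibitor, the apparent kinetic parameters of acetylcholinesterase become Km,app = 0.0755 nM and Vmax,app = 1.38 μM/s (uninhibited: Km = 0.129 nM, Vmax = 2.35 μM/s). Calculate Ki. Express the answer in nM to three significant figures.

6.86 nM

Uncompetitive: Vmax,app = Vmax/α (and Km,app = Km/α) with α = 1 + [I]/Ki.
α = Vmax/Vmax,app = 2.35/1.38 = 1.703.
Ki = [I]/(α − 1) = 4.82/0.7029 = 6.86 nM.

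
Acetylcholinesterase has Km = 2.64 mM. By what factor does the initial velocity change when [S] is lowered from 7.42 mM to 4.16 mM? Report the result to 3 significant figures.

0.829

The fractional saturations are [S]/(Km+[S]) = 7.42/10.06 = 0.7376 and 4.16/6.800 = 0.6118.
v₂/v₁ is just their ratio: 0.6118/0.7376 = 0.829.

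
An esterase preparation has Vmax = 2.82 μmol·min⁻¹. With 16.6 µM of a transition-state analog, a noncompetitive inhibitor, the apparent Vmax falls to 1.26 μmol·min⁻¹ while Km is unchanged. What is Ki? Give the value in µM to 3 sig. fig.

Noncompetitive: Vmax,app = Vmax/α with α = 1 + [I]/Ki.
α = Vmax/Vmax,app = 2.82/1.26 = 2.238.
Since α = 1 + [I]/Ki, [I]/Ki = 2.238 − 1 = 1.238 and Ki = 16.6/1.238 = 13.4 µM.

13.4 µM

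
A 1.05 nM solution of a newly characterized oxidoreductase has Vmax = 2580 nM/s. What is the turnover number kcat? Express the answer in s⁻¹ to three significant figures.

2460 s⁻¹

kcat = Vmax/[E]total = 2580 nM/s / 1.05 nM = 2460 s⁻¹.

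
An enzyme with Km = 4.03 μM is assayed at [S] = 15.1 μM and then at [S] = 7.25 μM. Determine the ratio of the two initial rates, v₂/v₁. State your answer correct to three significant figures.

0.814

Since Vmax cancels, v₂/v₁ = [S]₂(Km+[S]₁) / [S]₁(Km+[S]₂).
= 7.25×(4.03+15.1) / (15.1×(4.03+7.25)) = 138.7/170.3 = 0.814.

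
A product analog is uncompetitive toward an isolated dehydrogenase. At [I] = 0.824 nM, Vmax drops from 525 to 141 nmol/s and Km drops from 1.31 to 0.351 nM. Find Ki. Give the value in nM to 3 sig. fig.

0.303 nM

Uncompetitive: Vmax,app = Vmax/α (and Km,app = Km/α) with α = 1 + [I]/Ki.
α = Vmax/Vmax,app = 525/141 = 3.723.
Ki = [I]/(α − 1) = 0.824/2.723 = 0.303 nM.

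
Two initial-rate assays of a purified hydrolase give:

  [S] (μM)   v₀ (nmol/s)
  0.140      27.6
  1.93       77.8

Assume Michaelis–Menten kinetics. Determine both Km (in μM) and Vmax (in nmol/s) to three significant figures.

From v = Vmax[S]/(Km+[S]), each point gives Vmax = v(Km+[S])/[S].
Equating: 27.6(Km+0.140)/0.140 = 77.8(Km+1.93)/1.93.
197.1·Km + 27.6 = 40.31·Km + 77.8, so (197.1 − 40.31)·Km = 77.8 − 27.6.
Km = 50.20/156.8 = 0.320 μM; then Vmax = 27.6(0.320+0.140)/0.140 = 90.7 nmol/s.

Km = 0.320 μM; Vmax = 90.7 nmol/s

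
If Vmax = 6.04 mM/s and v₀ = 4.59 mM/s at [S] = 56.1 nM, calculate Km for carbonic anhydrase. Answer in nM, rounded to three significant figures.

17.7 nM

From v = Vmax[S]/(Km+[S]), Km = [S](Vmax − v)/v.
Km = 56.1 × (6.04 − 4.59) / 4.59 = 81.35/4.59 = 17.7 nM.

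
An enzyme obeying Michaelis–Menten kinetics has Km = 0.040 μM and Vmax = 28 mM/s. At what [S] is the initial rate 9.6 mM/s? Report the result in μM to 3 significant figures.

The required fractional saturation is v/Vmax = 9.6/28 = 0.3429.
Then [S]/(Km+[S]) = 0.3429 ⇒ [S] = 0.040 × 0.3429/(1 − 0.3429) = 0.0209 μM.

0.0209 μM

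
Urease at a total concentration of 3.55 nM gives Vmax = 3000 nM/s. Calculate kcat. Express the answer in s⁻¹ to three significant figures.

845 s⁻¹

kcat = Vmax/[E]total = 3000 nM/s / 3.55 nM = 845 s⁻¹.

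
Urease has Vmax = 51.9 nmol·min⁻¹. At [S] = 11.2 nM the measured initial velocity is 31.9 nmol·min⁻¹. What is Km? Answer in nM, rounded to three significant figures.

From v = Vmax[S]/(Km+[S]), Km = [S](Vmax − v)/v.
Km = 11.2 × (51.9 − 31.9) / 31.9 = 224.0/31.9 = 7.02 nM.

7.02 nM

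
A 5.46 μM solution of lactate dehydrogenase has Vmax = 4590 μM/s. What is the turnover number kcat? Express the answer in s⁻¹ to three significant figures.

841 s⁻¹

kcat = Vmax/[E]total = 4590 μM/s / 5.46 μM = 841 s⁻¹.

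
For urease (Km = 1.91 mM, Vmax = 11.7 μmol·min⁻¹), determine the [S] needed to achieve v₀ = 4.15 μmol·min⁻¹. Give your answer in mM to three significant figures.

The required fractional saturation is v/Vmax = 4.15/11.7 = 0.3547.
Then [S]/(Km+[S]) = 0.3547 ⇒ [S] = 1.91 × 0.3547/(1 − 0.3547) = 1.05 mM.

1.05 mM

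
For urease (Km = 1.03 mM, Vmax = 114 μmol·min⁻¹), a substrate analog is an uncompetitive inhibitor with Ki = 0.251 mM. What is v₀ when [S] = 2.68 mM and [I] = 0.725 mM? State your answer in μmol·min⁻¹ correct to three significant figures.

With α = 1 + [I]/Ki = 1 + 0.725/0.251 = 3.888, the uncompetitive rate law is v = (Vmax/α)·[S] / (Km/α + [S]).
v = (114/3.888)×2.68 / (1.03/3.888 + 2.68) = 78.57/2.945 = 26.7 μmol·min⁻¹.

26.7 μmol·min⁻¹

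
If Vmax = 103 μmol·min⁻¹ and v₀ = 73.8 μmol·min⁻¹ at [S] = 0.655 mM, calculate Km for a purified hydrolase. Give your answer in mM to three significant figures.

v/Vmax = 73.8/103 = 0.7165 = [S]/(Km+[S]).
So Km + [S] = [S]/0.7165 = 0.9142 mM, giving Km = 0.9142 − 0.655 = 0.259 mM.

0.259 mM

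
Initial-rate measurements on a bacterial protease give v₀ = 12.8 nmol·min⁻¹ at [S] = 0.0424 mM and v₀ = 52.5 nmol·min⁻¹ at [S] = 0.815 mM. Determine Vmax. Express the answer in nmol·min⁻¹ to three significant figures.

63.3 nmol·min⁻¹

In reciprocal form, 1/v = (Km/Vmax)·(1/[S]) + 1/Vmax. The two points give (1/[S], 1/v) = (23.58, 0.07812) and (1.227, 0.01905).
Slope = (0.07812 − 0.01905)/(23.58 − 1.227) = 0.002642; intercept = 0.07812 − 0.002642×23.58 = 0.01581.
Vmax = 1/intercept = 63.3 nmol·min⁻¹; Km = slope × Vmax = 0.002642 × 63.3 = 0.167 mM.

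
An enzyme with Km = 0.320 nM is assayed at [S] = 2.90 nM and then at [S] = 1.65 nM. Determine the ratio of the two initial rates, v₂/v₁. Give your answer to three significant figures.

0.930

The fractional saturations are [S]/(Km+[S]) = 2.90/3.220 = 0.9006 and 1.65/1.970 = 0.8376.
v₂/v₁ is just their ratio: 0.8376/0.9006 = 0.930.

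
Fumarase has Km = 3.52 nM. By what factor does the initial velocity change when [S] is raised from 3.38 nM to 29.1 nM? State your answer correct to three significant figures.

Since Vmax cancels, v₂/v₁ = [S]₂(Km+[S]₁) / [S]₁(Km+[S]₂).
= 29.1×(3.52+3.38) / (3.38×(3.52+29.1)) = 200.8/110.3 = 1.82.

1.82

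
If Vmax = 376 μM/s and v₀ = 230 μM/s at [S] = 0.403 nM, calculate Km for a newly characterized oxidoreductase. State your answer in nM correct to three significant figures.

v/Vmax = 230/376 = 0.6117 = [S]/(Km+[S]).
So Km + [S] = [S]/0.6117 = 0.6588 nM, giving Km = 0.6588 − 0.403 = 0.256 nM.

0.256 nM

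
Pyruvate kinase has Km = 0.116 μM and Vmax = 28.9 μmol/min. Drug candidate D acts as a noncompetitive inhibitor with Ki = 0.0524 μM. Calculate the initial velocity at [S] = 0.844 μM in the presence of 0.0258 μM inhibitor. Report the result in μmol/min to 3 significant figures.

With α = 1 + [I]/Ki = 1 + 0.0258/0.0524 = 1.492, the noncompetitive rate law is v = (Vmax/α)·[S] / (Km + [S]).
v = (28.9/1.492)×0.844 / (0.116 + 0.844) = 16.34/0.9600 = 17.0 μmol/min.

17.0 μmol/min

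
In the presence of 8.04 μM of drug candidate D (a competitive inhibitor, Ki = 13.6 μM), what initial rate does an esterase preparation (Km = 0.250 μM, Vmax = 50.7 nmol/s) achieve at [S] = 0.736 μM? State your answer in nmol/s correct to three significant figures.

With α = 1 + [I]/Ki = 1 + 8.04/13.6 = 1.591, the competitive rate law is v = Vmax[S] / (αKm + [S]).
v = 50.7×0.736 / (1.591×0.250 + 0.736) = 37.32/1.134 = 32.9 nmol/s.

32.9 nmol/s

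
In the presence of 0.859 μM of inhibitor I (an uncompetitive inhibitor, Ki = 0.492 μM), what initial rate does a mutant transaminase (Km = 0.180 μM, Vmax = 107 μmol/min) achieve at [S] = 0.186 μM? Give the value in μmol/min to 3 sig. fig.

28.8 μmol/min

α = 1 + [I]/Ki = 1 + 0.859/0.492 = 2.746.
For an uncompetitive inhibitor, both parameters are divided by α, giving Vmax/α and Km/α: Km,app = 0.0656 μM, Vmax,app = 39.0 μmol/min.
v = Vmax,app·[S]/(Km,app + [S]) = 39.0 × 0.186/(0.0656 + 0.186) = 28.8 μmol/min.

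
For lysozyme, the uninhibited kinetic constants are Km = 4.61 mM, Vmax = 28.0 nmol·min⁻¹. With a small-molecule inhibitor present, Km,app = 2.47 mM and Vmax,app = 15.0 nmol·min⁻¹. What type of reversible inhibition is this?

uncompetitive

Both Km and Vmax decrease by the same factor (~1.87-fold) — characteristic of uncompetitive inhibition.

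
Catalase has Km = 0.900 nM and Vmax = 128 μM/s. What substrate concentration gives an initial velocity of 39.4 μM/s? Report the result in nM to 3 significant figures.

0.400 nM

Rearranging v = Vmax[S]/(Km+[S]) gives [S] = Km·v/(Vmax − v).
[S] = 0.900 × 39.4 / (128 − 39.4) = 35.46/88.60 = 0.400 nM.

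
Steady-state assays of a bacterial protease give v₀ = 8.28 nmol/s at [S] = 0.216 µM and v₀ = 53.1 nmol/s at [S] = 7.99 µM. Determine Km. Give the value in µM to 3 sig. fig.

1.41 µM

In reciprocal form, 1/v = (Km/Vmax)·(1/[S]) + 1/Vmax. The two points give (1/[S], 1/v) = (4.630, 0.1208) and (0.1252, 0.01883).
Slope = (0.1208 − 0.01883)/(4.630 − 0.1252) = 0.02263; intercept = 0.1208 − 0.02263×4.630 = 0.01600.
Vmax = 1/intercept = 62.5 nmol/s; Km = slope × Vmax = 0.02263 × 62.5 = 1.41 µM.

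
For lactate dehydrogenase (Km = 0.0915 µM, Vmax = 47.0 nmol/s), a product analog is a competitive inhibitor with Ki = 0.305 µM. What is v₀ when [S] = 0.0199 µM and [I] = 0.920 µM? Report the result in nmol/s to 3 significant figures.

α = 1 + [I]/Ki = 1 + 0.920/0.305 = 4.016.
For a competitive inhibitor, Vmax is unchanged and the apparent Km becomes α·Km: Km,app = 0.368 µM, Vmax,app = 47.0 nmol/s.
v = Vmax,app·[S]/(Km,app + [S]) = 47.0 × 0.0199/(0.368 + 0.0199) = 2.41 nmol/s.

2.41 nmol/s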